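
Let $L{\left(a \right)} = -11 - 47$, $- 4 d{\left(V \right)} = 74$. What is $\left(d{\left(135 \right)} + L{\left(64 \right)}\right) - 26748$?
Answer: $- \frac{53649}{2} \approx -26825.0$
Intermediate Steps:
$d{\left(V \right)} = - \frac{37}{2}$ ($d{\left(V \right)} = \left(- \frac{1}{4}\right) 74 = - \frac{37}{2}$)
$L{\left(a \right)} = -58$ ($L{\left(a \right)} = -11 - 47 = -58$)
$\left(d{\left(135 \right)} + L{\left(64 \right)}\right) - 26748 = \left(- \frac{37}{2} - 58\right) - 26748 = - \frac{153}{2} - 26748 = - \frac{53649}{2}$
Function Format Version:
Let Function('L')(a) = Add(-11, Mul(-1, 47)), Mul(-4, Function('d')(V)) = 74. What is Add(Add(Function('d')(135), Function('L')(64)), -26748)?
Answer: Rational(-53649, 2) ≈ -26825.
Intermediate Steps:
Function('d')(V) = Rational(-37, 2) (Function('d')(V) = Mul(Rational(-1, 4), 74) = Rational(-37, 2))
Function('L')(a) = -58 (Function('L')(a) = Add(-11, -47) = -58)
Add(Add(Function('d')(135), Function('L')(64)), -26748) = Add(Add(Rational(-37, 2), -58), -26748) = Add(Rational(-153, 2), -26748) = Rational(-53649, 2)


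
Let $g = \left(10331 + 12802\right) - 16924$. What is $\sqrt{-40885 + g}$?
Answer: $2 i \sqrt{8669} \approx 186.21 i$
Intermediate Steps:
$g = 6209$ ($g = 23133 - 16924 = 6209$)
$\sqrt{-40885 + g} = \sqrt{-40885 + 6209} = \sqrt{-34676} = 2 i \sqrt{8669}$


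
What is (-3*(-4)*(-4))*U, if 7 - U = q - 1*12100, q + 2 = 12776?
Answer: 32016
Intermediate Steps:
q = 12774 (q = -2 + 12776 = 12774)
U = -667 (U = 7 - (12774 - 1*12100) = 7 - (12774 - 12100) = 7 - 1*674 = 7 - 674 = -667)
(-3*(-4)*(-4))*U = (-3*(-4)*(-4))*(-667) = (12*(-4))*(-667) = -48*(-667) = 32016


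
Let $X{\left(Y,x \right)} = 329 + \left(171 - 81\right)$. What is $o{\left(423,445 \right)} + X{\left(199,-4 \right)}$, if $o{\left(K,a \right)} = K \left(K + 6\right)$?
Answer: $181886$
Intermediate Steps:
$o{\left(K,a \right)} = K \left(6 + K\right)$
$X{\left(Y,x \right)} = 419$ ($X{\left(Y,x \right)} = 329 + \left(171 - 81\right) = 329 + 90 = 419$)
$o{\left(423,445 \right)} + X{\left(199,-4 \right)} = 423 \left(6 + 423\right) + 419 = 423 \cdot 429 + 419 = 181467 + 419 = 181886$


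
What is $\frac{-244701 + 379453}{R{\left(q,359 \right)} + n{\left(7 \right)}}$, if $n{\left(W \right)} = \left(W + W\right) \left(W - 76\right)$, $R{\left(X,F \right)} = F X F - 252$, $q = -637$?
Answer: $- \frac{134752}{82098415} \approx -0.0016413$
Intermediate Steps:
$R{\left(X,F \right)} = -252 + X F^{2}$ ($R{\left(X,F \right)} = X F^{2} - 252 = -252 + X F^{2}$)
$n{\left(W \right)} = 2 W \left(-76 + W\right)$
$\frac{-244701 + 379453}{R{\left(q,359 \right)} + n{\left(7 \right)}} = \frac{-244701 + 379453}{\left(-252 - 637 \cdot 359^{2}\right) + 2 \cdot 7 \left(-76 + 7\right)} = \frac{134752}{\left(-252 - 82097197\right) + 2 \cdot 7 \left(-69\right)} = \frac{134752}{\left(-252 - 82097197\right) - 966} = \frac{134752}{-82097449 - 966} = \frac{134752}{-82098415} = 134752 \left(- \frac{1}{82098415}\right) = - \frac{134752}{82098415}$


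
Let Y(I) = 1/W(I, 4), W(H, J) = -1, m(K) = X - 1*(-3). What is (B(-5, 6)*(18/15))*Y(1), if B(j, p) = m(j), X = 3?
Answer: -36/5 ≈ -7.2000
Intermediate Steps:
m(K) = 6 (m(K) = 3 - 1*(-3) = 3 + 3 = 6)
B(j, p) = 6
Y(I) = -1 (Y(I) = 1/(-1) = -1)
(B(-5, 6)*(18/15))*Y(1) = (6*(18/15))*(-1) = (6*(18*(1/15)))*(-1) = (6*(6/5))*(-1) = (36/5)*(-1) = -36/5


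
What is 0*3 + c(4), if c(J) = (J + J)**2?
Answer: 64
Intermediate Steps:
c(J) = 4*J**2 (c(J) = (2*J)**2 = 4*J**2)
0*3 + c(4) = 0*3 + 4*4**2 = 0 + 4*16 = 0 + 64 = 64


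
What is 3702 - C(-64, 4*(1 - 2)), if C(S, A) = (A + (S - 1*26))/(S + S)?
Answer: 236881/64 ≈ 3701.3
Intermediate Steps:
C(S, A) = (-26 + A + S)/(2*S) (C(S, A) = (A + (S - 26))/((2*S)) = (A + (-26 + S))*(1/(2*S)) = (-26 + A + S)*(1/(2*S)) = (-26 + A + S)/(2*S))
3702 - C(-64, 4*(1 - 2)) = 3702 - (-26 + 4*(1 - 2) - 64)/(2*(-64)) = 3702 - (-1)*(-26 + 4*(-1) - 64)/(2*64) = 3702 - (-1)*(-26 - 4 - 64)/(2*64) = 3702 - (-1)*(-94)/(2*64) = 3702 - 1*47/64 = 3702 - 47/64 = 236881/64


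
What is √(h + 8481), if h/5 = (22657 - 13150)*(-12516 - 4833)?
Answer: I*√824676234 ≈ 28717.0*I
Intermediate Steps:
h = -824684715 (h = 5*((22657 - 13150)*(-12516 - 4833)) = 5*(9507*(-17349)) = 5*(-164936943) = -824684715)
√(h + 8481) = √(-824684715 + 8481) = √(-824676234) = I*√824676234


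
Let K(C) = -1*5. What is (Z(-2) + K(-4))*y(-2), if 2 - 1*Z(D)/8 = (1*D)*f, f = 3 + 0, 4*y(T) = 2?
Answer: 59/2 ≈ 29.500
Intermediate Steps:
y(T) = ½ (y(T) = (¼)*2 = ½)
K(C) = -5
f = 3
Z(D) = 16 - 24*D (Z(D) = 16 - 8*1*D*3 = 16 - 8*D*3 = 16 - 24*D)
(Z(-2) + K(-4))*y(-2) = ((16 - 24*(-2)) - 5)*(½) = ((16 + 48) - 5)*(½) = (64 - 5)*(½) = 59*(½) = 59/2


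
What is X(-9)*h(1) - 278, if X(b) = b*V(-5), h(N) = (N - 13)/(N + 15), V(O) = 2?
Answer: -529/2 ≈ -264.50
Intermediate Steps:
h(N) = (-13 + N)/(15 + N)
X(b) = 2*b (X(b) = b*2 = 2*b)
X(-9)*h(1) - 278 = (2*(-9))*((-13 + 1)/(15 + 1)) - 278 = -18*(-12)/16 - 278 = -9*(-12)/8 - 278 = -18*(-¾) - 278 = 27/2 - 278 = -529/2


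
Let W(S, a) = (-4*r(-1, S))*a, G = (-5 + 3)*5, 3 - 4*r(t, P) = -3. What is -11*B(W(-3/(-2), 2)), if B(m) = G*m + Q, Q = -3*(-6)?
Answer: -1518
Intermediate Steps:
r(t, P) = 3/2 (r(t, P) = ¾ - ¼*(-3) = ¾ + ¾ = 3/2)
G = -10 (G = -2*5 = -10)
Q = 18
W(S, a) = -6*a (W(S, a) = (-4*3/2)*a = -6*a)
B(m) = 18 - 10*m (B(m) = -10*m + 18 = 18 - 10*m)
-11*B(W(-3/(-2), 2)) = -11*(18 - (-60)*2) = -11*(18 - 10*(-12)) = -11*(18 + 120) = -11*138 = -1518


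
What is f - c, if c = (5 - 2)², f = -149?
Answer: -158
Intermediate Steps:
c = 9 (c = 3² = 9)
f - c = -149 - 1*9 = -149 - 9 = -158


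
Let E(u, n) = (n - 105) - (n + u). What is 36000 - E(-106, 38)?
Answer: 35999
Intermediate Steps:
E(u, n) = -105 - u (E(u, n) = (-105 + n) + (-n - u) = -105 - u)
36000 - E(-106, 38) = 36000 - (-105 - 1*(-106)) = 36000 - (-105 + 106) = 36000 - 1*1 = 36000 - 1 = 35999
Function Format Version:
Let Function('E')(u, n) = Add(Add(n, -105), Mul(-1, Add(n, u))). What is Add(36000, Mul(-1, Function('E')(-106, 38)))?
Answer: 35999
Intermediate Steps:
Function('E')(u, n) = Add(-105, Mul(-1, u)) (Function('E')(u, n) = Add(Add(-105, n), Add(Mul(-1, n), Mul(-1, u))) = Add(-105, Mul(-1, u)))
Add(36000, Mul(-1, Function('E')(-106, 38))) = Add(36000, Mul(-1, Add(-105, Mul(-1, -106)))) = Add(36000, Mul(-1, Add(-105, 106))) = Add(36000, Mul(-1, 1)) = Add(36000, -1) = 35999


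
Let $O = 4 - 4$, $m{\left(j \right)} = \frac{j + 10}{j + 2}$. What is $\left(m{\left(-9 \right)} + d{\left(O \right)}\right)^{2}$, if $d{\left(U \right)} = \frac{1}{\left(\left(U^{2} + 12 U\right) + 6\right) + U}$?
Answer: $\frac{1}{1764} \approx 0.00056689$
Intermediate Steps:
$m{\left(j \right)} = \frac{10 + j}{2 + j}$
$O = 0$
$d{\left(U \right)} = \frac{1}{6 + U^{2} + 13 U}$ ($d{\left(U \right)} = \frac{1}{\left(6 + U^{2} + 12 U\right) + U} = \frac{1}{6 + U^{2} + 13 U}$)
$\left(m{\left(-9 \right)} + d{\left(O \right)}\right)^{2} = \left(\frac{10 - 9}{2 - 9} + \frac{1}{6 + 0^{2} + 13 \cdot 0}\right)^{2} = \left(\frac{1}{-7} \cdot 1 + \frac{1}{6 + 0 + 0}\right)^{2} = \left(\left(- \frac{1}{7}\right) 1 + \frac{1}{6}\right)^{2} = \left(- \frac{1}{7} + \frac{1}{6}\right)^{2} = \left(\frac{1}{42}\right)^{2} = \frac{1}{1764}$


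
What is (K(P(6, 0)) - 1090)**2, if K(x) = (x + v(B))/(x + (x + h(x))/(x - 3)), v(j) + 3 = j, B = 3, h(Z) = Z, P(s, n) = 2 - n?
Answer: 1190281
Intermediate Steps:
v(j) = -3 + j
K(x) = x/(x + 2*x/(-3 + x)) (K(x) = (x + (-3 + 3))/(x + (x + x)/(x - 3)) = (x + 0)/(x + (2*x)/(-3 + x)) = x/(x + 2*x/(-3 + x)))
(K(P(6, 0)) - 1090)**2 = ((-3 + (2 - 1*0))/(-1 + (2 - 1*0)) - 1090)**2 = ((-3 + (2 + 0))/(-1 + (2 + 0)) - 1090)**2 = ((-3 + 2)/(-1 + 2) - 1090)**2 = (-1/1 - 1090)**2 = (1*(-1) - 1090)**2 = (-1 - 1090)**2 = (-1091)**2 = 1190281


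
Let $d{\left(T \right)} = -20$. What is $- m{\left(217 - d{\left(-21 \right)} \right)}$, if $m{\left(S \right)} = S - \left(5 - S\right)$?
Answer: $-469$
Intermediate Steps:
$m{\left(S \right)} = -5 + 2 S$ ($m{\left(S \right)} = S + \left(-5 + S\right) = -5 + 2 S$)
$- m{\left(217 - d{\left(-21 \right)} \right)} = - (-5 + 2 \left(217 - -20\right)) = - (-5 + 2 \left(217 + 20\right)) = - (-5 + 2 \cdot 237) = - (-5 + 474) = \left(-1\right) 469 = -469$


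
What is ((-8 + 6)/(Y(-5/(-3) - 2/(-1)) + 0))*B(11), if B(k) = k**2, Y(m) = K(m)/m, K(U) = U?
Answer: -242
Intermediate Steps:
Y(m) = 1 (Y(m) = m/m = 1)
((-8 + 6)/(Y(-5/(-3) - 2/(-1)) + 0))*B(11) = ((-8 + 6)/(1 + 0))*11**2 = -2/1*121 = -2*1*121 = -2*121 = -242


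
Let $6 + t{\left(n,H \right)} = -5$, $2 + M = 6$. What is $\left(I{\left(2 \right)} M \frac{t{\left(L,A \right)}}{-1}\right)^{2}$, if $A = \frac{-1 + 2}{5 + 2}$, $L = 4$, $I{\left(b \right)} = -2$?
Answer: $7744$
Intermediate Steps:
$A = \frac{1}{7}$ ($A = 1 \cdot \frac{1}{7} = \frac{1}{7} \approx 0.14286$)
$M = 4$ ($M = -2 + 6 = 4$)
$t{\left(n,H \right)} = -11$ ($t{\left(n,H \right)} = -6 - 5 = -11$)
$\left(I{\left(2 \right)} M \frac{t{\left(L,A \right)}}{-1}\right)^{2} = \left(\left(-2\right) 4 \left(- \frac{11}{-1}\right)\right)^{2} = \left(- 8 \left(\left(-11\right) \left(-1\right)\right)\right)^{2} = \left(\left(-8\right) 11\right)^{2} = \left(-88\right)^{2} = 7744$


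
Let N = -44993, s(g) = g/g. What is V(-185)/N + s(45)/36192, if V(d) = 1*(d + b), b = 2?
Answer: 512933/125260512 ≈ 0.0040949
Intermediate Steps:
s(g) = 1
V(d) = 2 + d (V(d) = 1*(d + 2) = 1*(2 + d) = 2 + d)
V(-185)/N + s(45)/36192 = (2 - 185)/(-44993) + 1/36192 = -183*(-1/44993) + 1*(1/36192) = 183/44993 + 1/36192 = 512933/125260512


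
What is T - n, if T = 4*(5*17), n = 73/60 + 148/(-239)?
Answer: 4867033/14340 ≈ 339.40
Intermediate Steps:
n = 8567/14340 (n = 73*(1/60) + 148*(-1/239) = 73/60 - 148/239 = 8567/14340 ≈ 0.59742)
T = 340 (T = 4*85 = 340)
T - n = 340 - 1*8567/14340 = 340 - 8567/14340 = 4867033/14340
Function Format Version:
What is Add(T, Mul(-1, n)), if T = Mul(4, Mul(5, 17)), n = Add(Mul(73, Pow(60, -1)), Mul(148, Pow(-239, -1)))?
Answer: Rational(4867033, 14340) ≈ 339.40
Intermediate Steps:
n = Rational(8567, 14340) (n = Add(Mul(73, Rational(1, 60)), Mul(148, Rational(-1, 239))) = Add(Rational(73, 60), Rational(-148, 239)) = Rational(8567, 14340) ≈ 0.59742)
T = 340 (T = Mul(4, 85) = 340)
Add(T, Mul(-1, n)) = Add(340, Mul(-1, Rational(8567, 14340))) = Add(340, Rational(-8567, 14340)) = Rational(4867033, 14340)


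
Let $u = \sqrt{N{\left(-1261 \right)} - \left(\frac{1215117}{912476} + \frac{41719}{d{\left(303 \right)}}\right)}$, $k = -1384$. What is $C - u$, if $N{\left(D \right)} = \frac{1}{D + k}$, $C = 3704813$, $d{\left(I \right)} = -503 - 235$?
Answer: $3704813 - \frac{\sqrt{2298848143500167606095}}{6453486510} \approx 3.7048 \cdot 10^{6}$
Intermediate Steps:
$d{\left(I \right)} = -738$
$N{\left(D \right)} = \frac{1}{-1384 + D}$ ($N{\left(D \right)} = \frac{1}{D - 1384} = \frac{1}{-1384 + D}$)
$u = \frac{\sqrt{2298848143500167606095}}{6453486510}$ ($u = \sqrt{\frac{1}{-1384 - 1261} - \left(- \frac{41719}{738} + \frac{1215117}{912476}\right)} = \sqrt{\frac{1}{-2645} - - \frac{18585414949}{336703644}} = \sqrt{- \frac{1}{2645} + \left(\frac{41719}{738} - \frac{1215117}{912476}\right)} = \sqrt{- \frac{1}{2645} + \frac{18585414949}{336703644}} = \sqrt{\frac{49158085836461}{890581138380}} = \frac{\sqrt{2298848143500167606095}}{6453486510} \approx 7.4295$)
$C - u = 3704813 - \frac{\sqrt{2298848143500167606095}}{6453486510}$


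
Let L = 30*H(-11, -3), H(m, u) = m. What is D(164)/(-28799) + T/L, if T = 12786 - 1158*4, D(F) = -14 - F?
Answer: -39128051/1583945 ≈ -24.703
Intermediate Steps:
L = -330 (L = 30*(-11) = -330)
T = 8154 (T = 12786 - 4632 = 8154)
D(164)/(-28799) + T/L = (-14 - 1*164)/(-28799) + 8154/(-330) = (-14 - 164)*(-1/28799) + 8154*(-1/330) = -178*(-1/28799) - 1359/55 = 178/28799 - 1359/55 = -39128051/1583945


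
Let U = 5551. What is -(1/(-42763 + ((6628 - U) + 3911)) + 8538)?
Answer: -322522949/37775 ≈ -8538.0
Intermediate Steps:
-(1/(-42763 + ((6628 - U) + 3911)) + 8538) = -(1/(-42763 + ((6628 - 1*5551) + 3911)) + 8538) = -(1/(-42763 + ((6628 - 5551) + 3911)) + 8538) = -(1/(-42763 + (1077 + 3911)) + 8538) = -(1/(-42763 + 4988) + 8538) = -(1/(-37775) + 8538) = -(-1/37775 + 8538) = -1*322522949/37775 = -322522949/37775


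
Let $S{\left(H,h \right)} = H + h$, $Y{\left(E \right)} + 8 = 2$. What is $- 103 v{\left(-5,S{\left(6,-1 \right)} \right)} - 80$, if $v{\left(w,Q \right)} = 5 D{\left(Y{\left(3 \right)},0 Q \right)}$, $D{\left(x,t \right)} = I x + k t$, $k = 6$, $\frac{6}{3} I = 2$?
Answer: $3010$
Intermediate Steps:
$I = 1$ ($I = \frac{1}{2} \cdot 2 = 1$)
$Y{\left(E \right)} = -6$ ($Y{\left(E \right)} = -8 + 2 = -6$)
$D{\left(x,t \right)} = x + 6 t$ ($D{\left(x,t \right)} = 1 x + 6 t = x + 6 t$)
$v{\left(w,Q \right)} = -30$ ($v{\left(w,Q \right)} = 5 \left(-6 + 6 \cdot 0 Q\right) = 5 \left(-6 + 6 \cdot 0\right) = 5 \left(-6 + 0\right) = 5 \left(-6\right) = -30$)
$- 103 v{\left(-5,S{\left(6,-1 \right)} \right)} - 80 = \left(-103\right) \left(-30\right) - 80 = 3090 - 80 = 3010$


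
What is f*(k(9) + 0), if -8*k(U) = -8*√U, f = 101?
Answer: 303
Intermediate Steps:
k(U) = √U (k(U) = -(-1)*√U = √U)
f*(k(9) + 0) = 101*(√9 + 0) = 101*(3 + 0) = 101*3 = 303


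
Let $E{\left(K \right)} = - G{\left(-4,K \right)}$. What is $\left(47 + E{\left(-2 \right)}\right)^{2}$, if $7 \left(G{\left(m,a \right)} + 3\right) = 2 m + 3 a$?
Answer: $2704$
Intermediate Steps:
$G{\left(m,a \right)} = -3 + \frac{2 m}{7} + \frac{3 a}{7}$ ($G{\left(m,a \right)} = -3 + \frac{2 m + 3 a}{7} = -3 + \left(\frac{2 m}{7} + \frac{3 a}{7}\right) = -3 + \frac{2 m}{7} + \frac{3 a}{7}$)
$E{\left(K \right)} = \frac{29}{7} - \frac{3 K}{7}$ ($E{\left(K \right)} = - (-3 + \frac{2}{7} \left(-4\right) + \frac{3 K}{7}) = - (-3 - \frac{8}{7} + \frac{3 K}{7}) = - (- \frac{29}{7} + \frac{3 K}{7}) = \frac{29}{7} - \frac{3 K}{7}$)
$\left(47 + E{\left(-2 \right)}\right)^{2} = \left(47 + \left(\frac{29}{7} - - \frac{6}{7}\right)\right)^{2} = \left(47 + \left(\frac{29}{7} + \frac{6}{7}\right)\right)^{2} = \left(47 + 5\right)^{2} = 52^{2} = 2704$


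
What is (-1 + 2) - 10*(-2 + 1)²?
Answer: -9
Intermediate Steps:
(-1 + 2) - 10*(-2 + 1)² = 1 - 10*(-1)² = 1 - 10*1 = 1 - 10 = -9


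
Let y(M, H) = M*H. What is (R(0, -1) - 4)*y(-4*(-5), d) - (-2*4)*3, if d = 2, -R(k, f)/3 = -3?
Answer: 224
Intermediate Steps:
R(k, f) = 9 (R(k, f) = -3*(-3) = 9)
y(M, H) = H*M
(R(0, -1) - 4)*y(-4*(-5), d) - (-2*4)*3 = (9 - 4)*(2*(-4*(-5))) - (-2*4)*3 = 5*(2*20) - (-8)*3 = 5*40 - 1*(-24) = 200 + 24 = 224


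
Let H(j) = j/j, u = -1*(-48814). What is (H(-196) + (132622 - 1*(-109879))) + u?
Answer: 291316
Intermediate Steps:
u = 48814
H(j) = 1
(H(-196) + (132622 - 1*(-109879))) + u = (1 + (132622 - 1*(-109879))) + 48814 = (1 + (132622 + 109879)) + 48814 = (1 + 242501) + 48814 = 242502 + 48814 = 291316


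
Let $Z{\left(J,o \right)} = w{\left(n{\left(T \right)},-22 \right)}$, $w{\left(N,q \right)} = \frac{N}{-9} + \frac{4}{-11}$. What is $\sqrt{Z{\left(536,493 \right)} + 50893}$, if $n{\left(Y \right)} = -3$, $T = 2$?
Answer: $\frac{2 \sqrt{13855611}}{33} \approx 225.59$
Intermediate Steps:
$w{\left(N,q \right)} = - \frac{4}{11} - \frac{N}{9}$ ($w{\left(N,q \right)} = N \left(- \frac{1}{9}\right) + 4 \left(- \frac{1}{11}\right) = - \frac{N}{9} - \frac{4}{11} = - \frac{4}{11} - \frac{N}{9}$)
$Z{\left(J,o \right)} = - \frac{1}{33}$ ($Z{\left(J,o \right)} = - \frac{4}{11} - - \frac{1}{3} = - \frac{4}{11} + \frac{1}{3} = - \frac{1}{33}$)
$\sqrt{Z{\left(536,493 \right)} + 50893} = \sqrt{- \frac{1}{33} + 50893} = \sqrt{\frac{1679468}{33}} = \frac{2 \sqrt{13855611}}{33}$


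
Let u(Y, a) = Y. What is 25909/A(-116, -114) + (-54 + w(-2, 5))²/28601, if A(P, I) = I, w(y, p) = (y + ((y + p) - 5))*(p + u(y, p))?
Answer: -740526725/3260514 ≈ -227.12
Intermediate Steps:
w(y, p) = (p + y)*(-5 + p + 2*y) (w(y, p) = (y + ((y + p) - 5))*(p + y) = (y + ((p + y) - 5))*(p + y) = (y + (-5 + p + y))*(p + y) = (-5 + p + 2*y)*(p + y) = (p + y)*(-5 + p + 2*y))
25909/A(-116, -114) + (-54 + w(-2, 5))²/28601 = 25909/(-114) + (-54 + (5² - 5*5 - 5*(-2) + 2*(-2)² + 3*5*(-2)))²/28601 = 25909*(-1/114) + (-54 + (25 - 25 + 10 + 2*4 - 30))²*(1/28601) = -25909/114 + (-54 + (25 - 25 + 10 + 8 - 30))²*(1/28601) = -25909/114 + (-54 - 12)²*(1/28601) = -25909/114 + (-66)²*(1/28601) = -25909/114 + 4356*(1/28601) = -25909/114 + 4356/28601 = -740526725/3260514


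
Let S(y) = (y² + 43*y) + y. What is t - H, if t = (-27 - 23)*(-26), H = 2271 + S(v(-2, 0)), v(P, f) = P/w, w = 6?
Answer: -8608/9 ≈ -956.44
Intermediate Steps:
v(P, f) = P/6
S(y) = y² + 44*y
H = 20308/9 (H = 2271 + ((⅙)*(-2))*(44 + (⅙)*(-2)) = 2271 - (44 - ⅓)/3 = 2271 - ⅓*131/3 = 2271 - 131/9 = 20308/9 ≈ 2256.4)
t = 1300 (t = -50*(-26) = 1300)
t - H = 1300 - 1*20308/9 = 1300 - 20308/9 = -8608/9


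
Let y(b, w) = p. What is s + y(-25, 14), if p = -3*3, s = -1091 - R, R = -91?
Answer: -1009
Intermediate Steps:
s = -1000 (s = -1091 - 1*(-91) = -1091 + 91 = -1000)
p = -9
y(b, w) = -9
s + y(-25, 14) = -1000 - 9 = -1009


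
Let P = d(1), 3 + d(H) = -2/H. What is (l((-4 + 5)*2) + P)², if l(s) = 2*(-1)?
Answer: 49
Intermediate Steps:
l(s) = -2
d(H) = -3 - 2/H
P = -5 (P = -3 - 2/1 = -3 - 2*1 = -3 - 2 = -5)
(l((-4 + 5)*2) + P)² = (-2 - 5)² = (-7)² = 49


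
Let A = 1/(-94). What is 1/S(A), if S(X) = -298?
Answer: -1/298 ≈ -0.0033557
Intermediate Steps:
A = -1/94 ≈ -0.010638
1/S(A) = 1/(-298) = -1/298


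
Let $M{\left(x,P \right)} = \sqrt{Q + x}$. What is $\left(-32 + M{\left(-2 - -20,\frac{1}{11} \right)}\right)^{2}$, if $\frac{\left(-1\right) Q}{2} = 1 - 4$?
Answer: $1048 - 128 \sqrt{6} \approx 734.46$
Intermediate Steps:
$Q = 6$ ($Q = - 2 \left(1 - 4\right) = \left(-2\right) \left(-3\right) = 6$)
$M{\left(x,P \right)} = \sqrt{6 + x}$
$\left(-32 + M{\left(-2 - -20,\frac{1}{11} \right)}\right)^{2} = \left(-32 + \sqrt{6 - -18}\right)^{2} = \left(-32 + \sqrt{6 + \left(-2 + 20\right)}\right)^{2} = \left(-32 + \sqrt{6 + 18}\right)^{2} = \left(-32 + \sqrt{24}\right)^{2} = \left(-32 + 2 \sqrt{6}\right)^{2}$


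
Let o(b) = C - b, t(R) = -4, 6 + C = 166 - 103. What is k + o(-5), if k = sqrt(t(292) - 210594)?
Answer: 62 + I*sqrt(210598) ≈ 62.0 + 458.91*I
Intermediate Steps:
C = 57 (C = -6 + (166 - 103) = -6 + 63 = 57)
k = I*sqrt(210598) (k = sqrt(-4 - 210594) = sqrt(-210598) = I*sqrt(210598) ≈ 458.91*I)
o(b) = 57 - b
k + o(-5) = I*sqrt(210598) + (57 - 1*(-5)) = I*sqrt(210598) + (57 + 5) = I*sqrt(210598) + 62 = 62 + I*sqrt(210598)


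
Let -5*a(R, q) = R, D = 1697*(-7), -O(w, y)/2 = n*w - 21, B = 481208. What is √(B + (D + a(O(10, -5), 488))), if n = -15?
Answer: √11731515/5 ≈ 685.03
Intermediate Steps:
O(w, y) = 42 + 30*w (O(w, y) = -2*(-15*w - 21) = -2*(-21 - 15*w) = 42 + 30*w)
D = -11879
a(R, q) = -R/5
√(B + (D + a(O(10, -5), 488))) = √(481208 + (-11879 - (42 + 30*10)/5)) = √(481208 + (-11879 - (42 + 300)/5)) = √(481208 + (-11879 - ⅕*342)) = √(481208 + (-11879 - 342/5)) = √(481208 - 59737/5) = √(2346303/5) = √11731515/5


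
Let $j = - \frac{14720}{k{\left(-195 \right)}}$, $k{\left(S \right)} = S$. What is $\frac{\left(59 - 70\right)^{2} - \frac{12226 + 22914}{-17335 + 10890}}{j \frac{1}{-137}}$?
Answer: $- \frac{870892971}{3794816} \approx -229.5$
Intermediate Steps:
$j = \frac{2944}{39}$ ($j = - \frac{14720}{-195} = \left(-14720\right) \left(- \frac{1}{195}\right) = \frac{2944}{39} \approx 75.487$)
$\frac{\left(59 - 70\right)^{2} - \frac{12226 + 22914}{-17335 + 10890}}{j \frac{1}{-137}} = \frac{\left(59 - 70\right)^{2} - \frac{12226 + 22914}{-17335 + 10890}}{\frac{2944}{39} \frac{1}{-137}} = \frac{\left(-11\right)^{2} - \frac{35140}{-6445}}{\frac{2944}{39} \left(- \frac{1}{137}\right)} = \frac{121 - 35140 \left(- \frac{1}{6445}\right)}{- \frac{2944}{5343}} = \left(121 - - \frac{7028}{1289}\right) \left(- \frac{5343}{2944}\right) = \left(121 + \frac{7028}{1289}\right) \left(- \frac{5343}{2944}\right) = \frac{162997}{1289} \left(- \frac{5343}{2944}\right) = - \frac{870892971}{3794816}$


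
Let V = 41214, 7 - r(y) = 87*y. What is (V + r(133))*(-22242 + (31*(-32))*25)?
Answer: -1394795300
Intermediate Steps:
r(y) = 7 - 87*y
(V + r(133))*(-22242 + (31*(-32))*25) = (41214 + (7 - 87*133))*(-22242 + (31*(-32))*25) = (41214 + (7 - 11571))*(-22242 - 992*25) = (41214 - 11564)*(-22242 - 24800) = 29650*(-47042) = -1394795300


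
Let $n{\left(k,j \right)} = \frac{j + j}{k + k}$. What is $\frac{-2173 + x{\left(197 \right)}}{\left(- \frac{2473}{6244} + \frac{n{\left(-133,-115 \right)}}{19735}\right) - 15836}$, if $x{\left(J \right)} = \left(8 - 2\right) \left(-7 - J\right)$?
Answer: $\frac{1590666623924}{7415492077285} \approx 0.21451$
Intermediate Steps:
$x{\left(J \right)} = -42 - 6 J$ ($x{\left(J \right)} = 6 \left(-7 - J\right) = -42 - 6 J$)
$n{\left(k,j \right)} = \frac{j}{k}$ ($n{\left(k,j \right)} = \frac{2 j}{2 k} = 2 j \frac{1}{2 k} = \frac{j}{k}$)
$\frac{-2173 + x{\left(197 \right)}}{\left(- \frac{2473}{6244} + \frac{n{\left(-133,-115 \right)}}{19735}\right) - 15836} = \frac{-2173 - 1224}{\left(- \frac{2473}{6244} + \frac{\left(-115\right) \frac{1}{-133}}{19735}\right) - 15836} = \frac{-2173 - 1224}{\left(\left(-2473\right) \frac{1}{6244} + \left(-115\right) \left(- \frac{1}{133}\right) \frac{1}{19735}\right) - 15836} = \frac{-2173 - 1224}{\left(- \frac{2473}{6244} + \frac{115}{133} \cdot \frac{1}{19735}\right) - 15836} = - \frac{3397}{\left(- \frac{2473}{6244} + \frac{23}{524951}\right) - 15836} = - \frac{3397}{- \frac{185437173}{468256292} - 15836} = - \frac{3397}{- \frac{7415492077285}{468256292}} = \left(-3397\right) \left(- \frac{468256292}{7415492077285}\right) = \frac{1590666623924}{7415492077285}$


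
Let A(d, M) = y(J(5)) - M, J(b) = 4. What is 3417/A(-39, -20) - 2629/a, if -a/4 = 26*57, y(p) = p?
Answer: 211657/1482 ≈ 142.82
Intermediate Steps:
a = -5928 (a = -104*57 = -4*1482 = -5928)
A(d, M) = 4 - M
3417/A(-39, -20) - 2629/a = 3417/(4 - 1*(-20)) - 2629/(-5928) = 3417/(4 + 20) - 2629*(-1/5928) = 3417/24 + 2629/5928 = 3417*(1/24) + 2629/5928 = 1139/8 + 2629/5928 = 211657/1482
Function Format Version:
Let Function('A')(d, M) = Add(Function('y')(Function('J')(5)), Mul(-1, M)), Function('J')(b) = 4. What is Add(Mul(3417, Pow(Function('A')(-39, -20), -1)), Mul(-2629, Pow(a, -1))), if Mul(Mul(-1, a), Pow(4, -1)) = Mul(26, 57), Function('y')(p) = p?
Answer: Rational(211657, 1482) ≈ 142.82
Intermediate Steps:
a = -5928 (a = Mul(-4, Mul(26, 57)) = Mul(-4, 1482) = -5928)
Function('A')(d, M) = Add(4, Mul(-1, M))
Add(Mul(3417, Pow(Function('A')(-39, -20), -1)), Mul(-2629, Pow(a, -1))) = Add(Mul(3417, Pow(Add(4, Mul(-1, -20)), -1)), Mul(-2629, Pow(-5928, -1))) = Add(Mul(3417, Pow(Add(4, 20), -1)), Mul(-2629, Rational(-1, 5928))) = Add(Mul(3417, Pow(24, -1)), Rational(2629, 5928)) = Add(Mul(3417, Rational(1, 24)), Rational(2629, 5928)) = Add(Rational(1139, 8), Rational(2629, 5928)) = Rational(211657, 1482)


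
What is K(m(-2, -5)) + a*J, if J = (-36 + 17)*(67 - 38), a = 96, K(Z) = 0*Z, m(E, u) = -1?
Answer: -52896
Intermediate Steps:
K(Z) = 0
J = -551 (J = -19*29 = -551)
K(m(-2, -5)) + a*J = 0 + 96*(-551) = 0 - 52896 = -52896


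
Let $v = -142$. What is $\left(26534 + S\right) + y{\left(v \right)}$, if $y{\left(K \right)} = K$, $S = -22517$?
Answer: $3875$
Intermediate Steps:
$\left(26534 + S\right) + y{\left(v \right)} = \left(26534 - 22517\right) - 142 = 4017 - 142 = 3875$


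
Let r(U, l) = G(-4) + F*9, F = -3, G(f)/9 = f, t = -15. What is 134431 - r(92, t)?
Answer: 134494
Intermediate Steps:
G(f) = 9*f
r(U, l) = -63 (r(U, l) = 9*(-4) - 3*9 = -36 - 27 = -63)
134431 - r(92, t) = 134431 - 1*(-63) = 134431 + 63 = 134494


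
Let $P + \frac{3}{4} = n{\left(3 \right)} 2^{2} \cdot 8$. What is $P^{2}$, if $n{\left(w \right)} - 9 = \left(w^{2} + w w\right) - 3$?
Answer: $\frac{9418761}{16} \approx 5.8867 \cdot 10^{5}$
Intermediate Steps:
$n{\left(w \right)} = 6 + 2 w^{2}$ ($n{\left(w \right)} = 9 - \left(3 - w^{2} - w w\right) = 9 + \left(\left(w^{2} + w^{2}\right) - 3\right) = 9 + \left(2 w^{2} - 3\right) = 9 + \left(-3 + 2 w^{2}\right) = 6 + 2 w^{2}$)
$P = \frac{3069}{4}$ ($P = - \frac{3}{4} + \left(6 + 2 \cdot 3^{2}\right) 2^{2} \cdot 8 = - \frac{3}{4} + \left(6 + 2 \cdot 9\right) 4 \cdot 8 = - \frac{3}{4} + \left(6 + 18\right) 4 \cdot 8 = - \frac{3}{4} + 24 \cdot 4 \cdot 8 = - \frac{3}{4} + 96 \cdot 8 = - \frac{3}{4} + 768 = \frac{3069}{4} \approx 767.25$)
$P^{2} = \left(\frac{3069}{4}\right)^{2} = \frac{9418761}{16}$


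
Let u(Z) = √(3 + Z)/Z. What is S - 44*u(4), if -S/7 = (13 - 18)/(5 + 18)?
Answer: 35/23 - 11*√7 ≈ -27.582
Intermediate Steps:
S = 35/23 (S = -7*(13 - 18)/(5 + 18) = -(-35)/23 = -7*(-5/23) = 35/23 ≈ 1.5217)
u(Z) = √(3 + Z)/Z
S - 44*u(4) = 35/23 - 44*√(3 + 4)/4 = 35/23 - 11*√7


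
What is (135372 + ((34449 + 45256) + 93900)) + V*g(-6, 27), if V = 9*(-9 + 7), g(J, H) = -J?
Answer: 308869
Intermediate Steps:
V = -18 (V = 9*(-2) = -18)
(135372 + ((34449 + 45256) + 93900)) + V*g(-6, 27) = (135372 + ((34449 + 45256) + 93900)) - (-18)*(-6) = (135372 + (79705 + 93900)) - 18*6 = (135372 + 173605) - 108 = 308977 - 108 = 308869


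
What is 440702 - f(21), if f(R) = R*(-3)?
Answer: 440765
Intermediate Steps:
f(R) = -3*R
440702 - f(21) = 440702 - (-3)*21 = 440702 - 1*(-63) = 440702 + 63 = 440765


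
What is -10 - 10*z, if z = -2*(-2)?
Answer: -50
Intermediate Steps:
z = 4
-10 - 10*z = -10 - 10*4 = -10 - 40 = -50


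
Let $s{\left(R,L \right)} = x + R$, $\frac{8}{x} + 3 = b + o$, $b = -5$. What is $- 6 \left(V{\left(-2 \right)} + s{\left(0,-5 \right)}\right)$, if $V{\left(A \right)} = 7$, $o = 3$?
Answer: $- \frac{162}{5} \approx -32.4$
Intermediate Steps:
$x = - \frac{8}{5}$ ($x = \frac{8}{-3 + \left(-5 + 3\right)} = \frac{8}{-3 - 2} = \frac{8}{-5} = 8 \left(- \frac{1}{5}\right) = - \frac{8}{5} \approx -1.6$)
$s{\left(R,L \right)} = - \frac{8}{5} + R$
$- 6 \left(V{\left(-2 \right)} + s{\left(0,-5 \right)}\right) = - 6 \left(7 + \left(- \frac{8}{5} + 0\right)\right) = - 6 \left(7 - \frac{8}{5}\right) = \left(-6\right) \frac{27}{5} = - \frac{162}{5}$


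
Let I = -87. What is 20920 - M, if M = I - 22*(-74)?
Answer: 19379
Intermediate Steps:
M = 1541 (M = -87 - 22*(-74) = -87 + 1628 = 1541)
20920 - M = 20920 - 1*1541 = 20920 - 1541 = 19379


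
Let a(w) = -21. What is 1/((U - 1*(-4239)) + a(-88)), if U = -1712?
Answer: 1/2506 ≈ 0.00039904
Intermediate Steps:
1/((U - 1*(-4239)) + a(-88)) = 1/((-1712 - 1*(-4239)) - 21) = 1/((-1712 + 4239) - 21) = 1/(2527 - 21) = 1/2506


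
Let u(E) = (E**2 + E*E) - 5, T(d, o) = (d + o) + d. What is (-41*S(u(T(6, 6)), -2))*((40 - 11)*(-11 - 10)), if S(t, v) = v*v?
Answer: 99876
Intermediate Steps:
T(d, o) = o + 2*d
u(E) = -5 + 2*E**2 (u(E) = (E**2 + E**2) - 5 = 2*E**2 - 5 = -5 + 2*E**2)
S(t, v) = v**2
(-41*S(u(T(6, 6)), -2))*((40 - 11)*(-11 - 10)) = (-41*(-2)**2)*((40 - 11)*(-11 - 10)) = (-41*4)*(29*(-21)) = -164*(-609) = 99876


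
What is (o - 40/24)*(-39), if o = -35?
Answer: 1430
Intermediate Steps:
(o - 40/24)*(-39) = (-35 - 40/24)*(-39) = (-35 - 40*1/24)*(-39) = (-35 - 5/3)*(-39) = -110/3*(-39) = 1430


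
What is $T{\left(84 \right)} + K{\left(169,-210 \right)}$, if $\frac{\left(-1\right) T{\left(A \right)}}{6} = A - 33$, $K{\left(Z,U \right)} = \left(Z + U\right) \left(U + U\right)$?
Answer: $16914$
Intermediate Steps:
$K{\left(Z,U \right)} = 2 U \left(U + Z\right)$ ($K{\left(Z,U \right)} = \left(U + Z\right) 2 U = 2 U \left(U + Z\right)$)
$T{\left(A \right)} = 198 - 6 A$ ($T{\left(A \right)} = - 6 \left(A - 33\right) = - 6 \left(-33 + A\right) = 198 - 6 A$)
$T{\left(84 \right)} + K{\left(169,-210 \right)} = \left(198 - 504\right) + 2 \left(-210\right) \left(-210 + 169\right) = \left(198 - 504\right) + 2 \left(-210\right) \left(-41\right) = -306 + 17220 = 16914$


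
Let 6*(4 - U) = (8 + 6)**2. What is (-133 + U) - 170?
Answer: -995/3 ≈ -331.67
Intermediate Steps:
U = -86/3 (U = 4 - (8 + 6)**2/6 = 4 - 1/6*14**2 = 4 - 1/6*196 = 4 - 98/3 = -86/3 ≈ -28.667)
(-133 + U) - 170 = (-133 - 86/3) - 170 = -485/3 - 170 = -995/3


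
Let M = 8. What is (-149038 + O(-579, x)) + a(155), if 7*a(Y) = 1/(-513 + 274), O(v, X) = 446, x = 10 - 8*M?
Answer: -248594417/1673 ≈ -1.4859e+5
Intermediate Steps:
x = -54 (x = 10 - 8*8 = 10 - 64 = -54)
a(Y) = -1/1673 (a(Y) = 1/(7*(-513 + 274)) = (⅐)/(-239) = (⅐)*(-1/239) = -1/1673)
(-149038 + O(-579, x)) + a(155) = (-149038 + 446) - 1/1673 = -148592 - 1/1673 = -248594417/1673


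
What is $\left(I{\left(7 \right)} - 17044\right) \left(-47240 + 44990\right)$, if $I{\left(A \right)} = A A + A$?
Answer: $38223000$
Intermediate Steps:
$I{\left(A \right)} = A + A^{2}$ ($I{\left(A \right)} = A^{2} + A = A + A^{2}$)
$\left(I{\left(7 \right)} - 17044\right) \left(-47240 + 44990\right) = \left(7 \left(1 + 7\right) - 17044\right) \left(-47240 + 44990\right) = \left(7 \cdot 8 - 17044\right) \left(-2250\right) = \left(56 - 17044\right) \left(-2250\right) = \left(-16988\right) \left(-2250\right) = 38223000$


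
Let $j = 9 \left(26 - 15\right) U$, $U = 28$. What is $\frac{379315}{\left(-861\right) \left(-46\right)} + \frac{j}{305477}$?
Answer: $\frac{115981796087}{12098722062} \approx 9.5863$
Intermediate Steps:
$j = 2772$ ($j = 9 \left(26 - 15\right) 28 = 9 \cdot 11 \cdot 28 = 99 \cdot 28 = 2772$)
$\frac{379315}{\left(-861\right) \left(-46\right)} + \frac{j}{305477} = \frac{379315}{\left(-861\right) \left(-46\right)} + \frac{2772}{305477} = \frac{379315}{39606} + 2772 \cdot \frac{1}{305477} = 379315 \cdot \frac{1}{39606} + \frac{2772}{305477} = \frac{379315}{39606} + \frac{2772}{305477} = \frac{115981796087}{12098722062}$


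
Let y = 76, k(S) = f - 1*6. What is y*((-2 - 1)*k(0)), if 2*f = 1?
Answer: 1254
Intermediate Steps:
f = ½ (f = (½)*1 = ½ ≈ 0.50000)
k(S) = -11/2 (k(S) = ½ - 1*6 = ½ - 6 = -11/2)
y*((-2 - 1)*k(0)) = 76*((-2 - 1)*(-11/2)) = 76*(-3*(-11/2)) = 76*(33/2) = 1254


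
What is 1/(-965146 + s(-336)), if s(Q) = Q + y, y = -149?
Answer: -1/965631 ≈ -1.0356e-6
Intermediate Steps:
s(Q) = -149 + Q (s(Q) = Q - 149 = -149 + Q)
1/(-965146 + s(-336)) = 1/(-965146 + (-149 - 336)) = 1/(-965146 - 485) = 1/(-965631) = -1/965631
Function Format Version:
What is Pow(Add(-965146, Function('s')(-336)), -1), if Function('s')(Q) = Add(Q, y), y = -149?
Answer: Rational(-1, 965631) ≈ -1.0356e-6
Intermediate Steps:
Function('s')(Q) = Add(-149, Q) (Function('s')(Q) = Add(Q, -149) = Add(-149, Q))
Pow(Add(-965146, Function('s')(-336)), -1) = Pow(Add(-965146, Add(-149, -336)), -1) = Pow(Add(-965146, -485), -1) = Pow(-965631, -1) = Rational(-1, 965631)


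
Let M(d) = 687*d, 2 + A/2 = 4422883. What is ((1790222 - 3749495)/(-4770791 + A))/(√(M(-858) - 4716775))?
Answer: 1959273*I*√5306221/21622696694591 ≈ 0.00020873*I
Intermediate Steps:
A = 8845762 (A = -4 + 2*4422883 = -4 + 8845766 = 8845762)
((1790222 - 3749495)/(-4770791 + A))/(√(M(-858) - 4716775)) = ((1790222 - 3749495)/(-4770791 + 8845762))/(√(687*(-858) - 4716775)) = (-1959273/4074971)/(√(-589446 - 4716775)) = (-1959273*1/4074971)/(√(-5306221)) = -1959273*(-I*√5306221/5306221)/4074971 = -(-1959273)*I*√5306221/21622696694591 = 1959273*I*√5306221/21622696694591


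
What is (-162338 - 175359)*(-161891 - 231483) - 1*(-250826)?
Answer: 132841470504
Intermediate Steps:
(-162338 - 175359)*(-161891 - 231483) - 1*(-250826) = -337697*(-393374) + 250826 = 132841219678 + 250826 = 132841470504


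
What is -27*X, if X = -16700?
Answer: 450900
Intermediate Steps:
-27*X = -27*(-16700) = 450900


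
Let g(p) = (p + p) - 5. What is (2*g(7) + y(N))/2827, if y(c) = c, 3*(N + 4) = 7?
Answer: 49/8481 ≈ 0.0057776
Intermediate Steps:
N = -5/3 (N = -4 + (⅓)*7 = -4 + 7/3 = -5/3 ≈ -1.6667)
g(p) = -5 + 2*p (g(p) = 2*p - 5 = -5 + 2*p)
(2*g(7) + y(N))/2827 = (2*(-5 + 2*7) - 5/3)/2827 = (2*(-5 + 14) - 5/3)*(1/2827) = (2*9 - 5/3)*(1/2827) = (18 - 5/3)*(1/2827) = (49/3)*(1/2827) = 49/8481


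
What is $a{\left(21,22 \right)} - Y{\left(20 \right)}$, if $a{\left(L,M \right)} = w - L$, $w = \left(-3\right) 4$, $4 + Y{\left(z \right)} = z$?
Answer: $-49$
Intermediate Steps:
$Y{\left(z \right)} = -4 + z$
$w = -12$
$a{\left(L,M \right)} = -12 - L$
$a{\left(21,22 \right)} - Y{\left(20 \right)} = \left(-12 - 21\right) - \left(-4 + 20\right) = \left(-12 - 21\right) - 16 = -33 - 16 = -49$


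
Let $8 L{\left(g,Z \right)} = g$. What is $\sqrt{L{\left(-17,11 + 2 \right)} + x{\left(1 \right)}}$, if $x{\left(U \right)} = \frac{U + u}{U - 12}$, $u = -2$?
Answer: $\frac{i \sqrt{3938}}{44} \approx 1.4262 i$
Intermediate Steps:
$x{\left(U \right)} = \frac{-2 + U}{-12 + U}$ ($x{\left(U \right)} = \frac{U - 2}{U - 12} = \frac{-2 + U}{-12 + U}$)
$L{\left(g,Z \right)} = \frac{g}{8}$
$\sqrt{L{\left(-17,11 + 2 \right)} + x{\left(1 \right)}} = \sqrt{\frac{1}{8} \left(-17\right) + \frac{-2 + 1}{-12 + 1}} = \sqrt{- \frac{17}{8} + \frac{1}{-11} \left(-1\right)} = \sqrt{- \frac{17}{8} - - \frac{1}{11}} = \sqrt{- \frac{17}{8} + \frac{1}{11}} = \sqrt{- \frac{179}{88}} = \frac{i \sqrt{3938}}{44}$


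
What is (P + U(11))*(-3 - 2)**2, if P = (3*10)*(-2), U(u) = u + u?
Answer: -950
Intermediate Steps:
U(u) = 2*u
P = -60 (P = 30*(-2) = -60)
(P + U(11))*(-3 - 2)**2 = (-60 + 2*11)*(-3 - 2)**2 = (-60 + 22)*(-5)**2 = -38*25 = -950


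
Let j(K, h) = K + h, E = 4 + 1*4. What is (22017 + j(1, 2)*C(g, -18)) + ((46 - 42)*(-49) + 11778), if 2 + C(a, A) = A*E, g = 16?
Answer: 33161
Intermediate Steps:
E = 8 (E = 4 + 4 = 8)
C(a, A) = -2 + 8*A (C(a, A) = -2 + A*8 = -2 + 8*A)
(22017 + j(1, 2)*C(g, -18)) + ((46 - 42)*(-49) + 11778) = (22017 + (1 + 2)*(-2 + 8*(-18))) + ((46 - 42)*(-49) + 11778) = (22017 + 3*(-2 - 144)) + (4*(-49) + 11778) = (22017 + 3*(-146)) + (-196 + 11778) = (22017 - 438) + 11582 = 21579 + 11582 = 33161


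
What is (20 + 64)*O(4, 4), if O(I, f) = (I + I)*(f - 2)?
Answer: 1344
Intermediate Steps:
O(I, f) = 2*I*(-2 + f) (O(I, f) = (2*I)*(-2 + f) = 2*I*(-2 + f))
(20 + 64)*O(4, 4) = (20 + 64)*(2*4*(-2 + 4)) = 84*(2*4*2) = 84*16 = 1344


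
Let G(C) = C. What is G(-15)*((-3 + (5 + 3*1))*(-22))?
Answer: 1650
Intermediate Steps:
G(-15)*((-3 + (5 + 3*1))*(-22)) = -15*(-3 + (5 + 3*1))*(-22) = -15*(-3 + (5 + 3))*(-22) = -15*(-3 + 8)*(-22) = -75*(-22) = -15*(-110) = 1650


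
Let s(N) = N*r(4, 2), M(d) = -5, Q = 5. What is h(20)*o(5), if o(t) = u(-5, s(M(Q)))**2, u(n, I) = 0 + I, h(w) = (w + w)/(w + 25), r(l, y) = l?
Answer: 3200/9 ≈ 355.56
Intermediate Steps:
s(N) = 4*N (s(N) = N*4 = 4*N)
h(w) = 2*w/(25 + w) (h(w) = (2*w)/(25 + w) = 2*w/(25 + w))
u(n, I) = I
o(t) = 400 (o(t) = (4*(-5))**2 = (-20)**2 = 400)
h(20)*o(5) = (2*20/(25 + 20))*400 = (2*20/45)*400 = (2*20*(1/45))*400 = (8/9)*400 = 3200/9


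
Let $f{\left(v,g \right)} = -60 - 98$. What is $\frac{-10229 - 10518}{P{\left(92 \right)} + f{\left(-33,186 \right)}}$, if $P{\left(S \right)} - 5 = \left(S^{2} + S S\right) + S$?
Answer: $- \frac{20747}{16867} \approx -1.23$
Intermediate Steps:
$P{\left(S \right)} = 5 + S + 2 S^{2}$ ($P{\left(S \right)} = 5 + \left(\left(S^{2} + S S\right) + S\right) = 5 + \left(\left(S^{2} + S^{2}\right) + S\right) = 5 + \left(2 S^{2} + S\right) = 5 + \left(S + 2 S^{2}\right) = 5 + S + 2 S^{2}$)
$f{\left(v,g \right)} = -158$ ($f{\left(v,g \right)} = -60 - 98 = -158$)
$\frac{-10229 - 10518}{P{\left(92 \right)} + f{\left(-33,186 \right)}} = \frac{-10229 - 10518}{\left(5 + 92 + 2 \cdot 92^{2}\right) - 158} = - \frac{20747}{\left(5 + 92 + 2 \cdot 8464\right) - 158} = - \frac{20747}{\left(5 + 92 + 16928\right) - 158} = - \frac{20747}{17025 - 158} = - \frac{20747}{16867}$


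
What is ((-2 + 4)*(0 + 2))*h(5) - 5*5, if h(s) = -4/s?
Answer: -141/5 ≈ -28.200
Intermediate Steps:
((-2 + 4)*(0 + 2))*h(5) - 5*5 = ((-2 + 4)*(0 + 2))*(-4/5) - 5*5 = (2*2)*(-4*⅕) - 25 = 4*(-⅘) - 25 = -16/5 - 25 = -141/5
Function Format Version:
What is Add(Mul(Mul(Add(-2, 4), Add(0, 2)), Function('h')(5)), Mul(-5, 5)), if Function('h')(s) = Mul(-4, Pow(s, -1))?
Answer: Rational(-141, 5) ≈ -28.200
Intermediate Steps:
Add(Mul(Mul(Add(-2, 4), Add(0, 2)), Function('h')(5)), Mul(-5, 5)) = Add(Mul(Mul(Add(-2, 4), Add(0, 2)), Mul(-4, Pow(5, -1))), Mul(-5, 5)) = Add(Mul(Mul(2, 2), Mul(-4, Rational(1, 5))), -25) = Add(Mul(4, Rational(-4, 5)), -25) = Add(Rational(-16, 5), -25) = Rational(-141, 5)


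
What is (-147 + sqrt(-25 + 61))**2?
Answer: 19881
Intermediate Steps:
(-147 + sqrt(-25 + 61))**2 = (-147 + sqrt(36))**2 = (-147 + 6)**2 = (-141)**2 = 19881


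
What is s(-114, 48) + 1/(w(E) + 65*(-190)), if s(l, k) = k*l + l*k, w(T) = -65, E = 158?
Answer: -135869761/12415 ≈ -10944.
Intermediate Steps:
s(l, k) = 2*k*l (s(l, k) = k*l + k*l = 2*k*l)
s(-114, 48) + 1/(w(E) + 65*(-190)) = 2*48*(-114) + 1/(-65 + 65*(-190)) = -10944 + 1/(-65 - 12350) = -10944 + 1/(-12415) = -10944 - 1/12415 = -135869761/12415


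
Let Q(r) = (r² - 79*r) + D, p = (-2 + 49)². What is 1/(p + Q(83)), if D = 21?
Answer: 1/2562 ≈ 0.00039032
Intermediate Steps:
p = 2209 (p = 47² = 2209)
Q(r) = 21 + r² - 79*r (Q(r) = (r² - 79*r) + 21 = 21 + r² - 79*r)
1/(p + Q(83)) = 1/(2209 + (21 + 83² - 79*83)) = 1/(2209 + (21 + 6889 - 6557)) = 1/(2209 + 353) = 1/2562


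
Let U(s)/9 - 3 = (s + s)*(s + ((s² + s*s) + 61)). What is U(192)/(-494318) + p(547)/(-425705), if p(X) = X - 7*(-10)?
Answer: -108843862515121/210433644190 ≈ -517.24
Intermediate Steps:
U(s) = 27 + 18*s*(61 + s + 2*s²) (U(s) = 27 + 9*((s + s)*(s + ((s² + s*s) + 61))) = 27 + 9*((2*s)*(s + ((s² + s²) + 61))) = 27 + 9*((2*s)*(s + (2*s² + 61))) = 27 + 9*((2*s)*(s + (61 + 2*s²))) = 27 + 9*((2*s)*(61 + s + 2*s²)) = 27 + 9*(2*s*(61 + s + 2*s²)) = 27 + 18*s*(61 + s + 2*s²))
p(X) = 70 + X (p(X) = X + 70 = 70 + X)
U(192)/(-494318) + p(547)/(-425705) = (27 + 18*192² + 36*192³ + 1098*192)/(-494318) + (70 + 547)/(-425705) = (27 + 18*36864 + 36*7077888 + 210816)*(-1/494318) + 617*(-1/425705) = (27 + 663552 + 254803968 + 210816)*(-1/494318) - 617/425705 = 255678363*(-1/494318) - 617/425705 = -255678363/494318 - 617/425705 = -108843862515121/210433644190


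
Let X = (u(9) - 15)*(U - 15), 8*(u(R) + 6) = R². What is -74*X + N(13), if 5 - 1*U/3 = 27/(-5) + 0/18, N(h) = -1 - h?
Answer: 260459/20 ≈ 13023.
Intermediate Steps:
u(R) = -6 + R²/8
U = 156/5 (U = 15 - 3*(27/(-5) + 0/18) = 15 - 3*(27*(-⅕) + 0*(1/18)) = 15 - 3*(-27/5 + 0) = 15 - 3*(-27/5) = 15 + 81/5 = 156/5 ≈ 31.200)
X = -7047/40 (X = ((-6 + (⅛)*9²) - 15)*(156/5 - 15) = ((-6 + (⅛)*81) - 15)*(81/5) = ((-6 + 81/8) - 15)*(81/5) = (33/8 - 15)*(81/5) = -87/8*81/5 = -7047/40 ≈ -176.18)
-74*X + N(13) = -74*(-7047/40) + (-1 - 1*13) = 260739/20 + (-1 - 13) = 260739/20 - 14 = 260459/20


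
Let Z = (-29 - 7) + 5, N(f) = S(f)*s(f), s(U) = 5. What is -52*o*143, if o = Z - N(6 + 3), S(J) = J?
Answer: 565136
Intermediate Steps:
N(f) = 5*f (N(f) = f*5 = 5*f)
Z = -31 (Z = -36 + 5 = -31)
o = -76 (o = -31 - 5*(6 + 3) = -31 - 5*9 = -31 - 1*45 = -31 - 45 = -76)
-52*o*143 = -52*(-76)*143 = 3952*143 = 565136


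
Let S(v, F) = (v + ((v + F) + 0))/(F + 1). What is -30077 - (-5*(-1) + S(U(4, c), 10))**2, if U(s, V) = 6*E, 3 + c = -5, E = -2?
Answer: -3640998/121 ≈ -30091.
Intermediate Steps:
c = -8 (c = -3 - 5 = -8)
U(s, V) = -12 (U(s, V) = 6*(-2) = -12)
S(v, F) = (F + 2*v)/(1 + F) (S(v, F) = (v + ((F + v) + 0))/(1 + F) = (v + (F + v))/(1 + F) = (F + 2*v)/(1 + F))
-30077 - (-5*(-1) + S(U(4, c), 10))**2 = -30077 - (-5*(-1) + (10 + 2*(-12))/(1 + 10))**2 = -30077 - (5 + (10 - 24)/11)**2 = -30077 - (5 + (1/11)*(-14))**2 = -30077 - (5 - 14/11)**2 = -30077 - (41/11)**2 = -30077 - 1*1681/121 = -30077 - 1681/121 = -3640998/121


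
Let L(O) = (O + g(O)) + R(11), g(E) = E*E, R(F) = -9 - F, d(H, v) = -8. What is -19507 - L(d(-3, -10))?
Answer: -19543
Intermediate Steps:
g(E) = E**2
L(O) = -20 + O + O**2 (L(O) = (O + O**2) + (-9 - 1*11) = (O + O**2) + (-9 - 11) = (O + O**2) - 20 = -20 + O + O**2)
-19507 - L(d(-3, -10)) = -19507 - (-20 - 8 + (-8)**2) = -19507 - (-20 - 8 + 64) = -19507 - 1*36 = -19507 - 36 = -19543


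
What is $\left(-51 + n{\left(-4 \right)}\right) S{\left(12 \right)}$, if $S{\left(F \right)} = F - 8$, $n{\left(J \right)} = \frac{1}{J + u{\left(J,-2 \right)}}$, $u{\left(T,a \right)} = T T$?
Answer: $- \frac{611}{3} \approx -203.67$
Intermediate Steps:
$u{\left(T,a \right)} = T^{2}$
$n{\left(J \right)} = \frac{1}{J + J^{2}}$
$S{\left(F \right)} = -8 + F$
$\left(-51 + n{\left(-4 \right)}\right) S{\left(12 \right)} = \left(-51 + \frac{1}{\left(-4\right) \left(1 - 4\right)}\right) \left(-8 + 12\right) = \left(-51 - \frac{1}{4 \left(-3\right)}\right) 4 = \left(-51 - - \frac{1}{12}\right) 4 = \left(-51 + \frac{1}{12}\right) 4 = \left(- \frac{611}{12}\right) 4 = - \frac{611}{3}$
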